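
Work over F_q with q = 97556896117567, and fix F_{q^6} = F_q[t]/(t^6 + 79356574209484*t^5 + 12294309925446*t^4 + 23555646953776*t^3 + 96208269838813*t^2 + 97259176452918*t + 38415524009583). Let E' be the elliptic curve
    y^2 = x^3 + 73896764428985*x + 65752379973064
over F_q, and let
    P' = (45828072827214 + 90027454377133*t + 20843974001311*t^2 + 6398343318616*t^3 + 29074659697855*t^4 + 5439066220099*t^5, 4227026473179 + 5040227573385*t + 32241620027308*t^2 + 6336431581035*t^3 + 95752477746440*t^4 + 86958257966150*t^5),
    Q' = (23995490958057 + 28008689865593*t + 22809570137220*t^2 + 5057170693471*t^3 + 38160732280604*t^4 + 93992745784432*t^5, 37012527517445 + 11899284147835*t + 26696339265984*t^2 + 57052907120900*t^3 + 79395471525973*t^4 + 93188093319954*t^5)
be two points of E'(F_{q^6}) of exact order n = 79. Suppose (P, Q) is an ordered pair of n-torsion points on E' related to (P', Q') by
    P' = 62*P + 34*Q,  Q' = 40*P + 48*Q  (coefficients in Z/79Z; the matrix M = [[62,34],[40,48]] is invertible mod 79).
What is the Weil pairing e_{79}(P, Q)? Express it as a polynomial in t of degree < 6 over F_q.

Under M = [[62,34],[40,48]] in GL_2(Z/79), e_{79}(P',Q') = e_{79}(P,Q)^(62*48-34*40 mod 79).
So e_{79}(P,Q) = e_{79}(P',Q')^{11}, since 36*11 = 1 mod 79.
Build f_{79,P'} and f_{79,Q'} via the 7-bit ladder of 79=1001111_2; evaluate at shifted divisors; quotient in F_{97556896117567^6}.
Result: e(P',Q') = 59505633782453 + 60709315355471*t + 79383199512889*t^2 + 72744388246976*t^3 + 2869398486889*t^4 + 93984365068978*t^5.
Finally e_{79}(P,Q) = 85693869104695 + 66142563089243*t + 30796651911640*t^2 + 47679236179081*t^3 + 49021218594134*t^4 + 63347260731262*t^5.

85693869104695 + 66142563089243*t + 30796651911640*t^2 + 47679236179081*t^3 + 49021218594134*t^4 + 63347260731262*t^5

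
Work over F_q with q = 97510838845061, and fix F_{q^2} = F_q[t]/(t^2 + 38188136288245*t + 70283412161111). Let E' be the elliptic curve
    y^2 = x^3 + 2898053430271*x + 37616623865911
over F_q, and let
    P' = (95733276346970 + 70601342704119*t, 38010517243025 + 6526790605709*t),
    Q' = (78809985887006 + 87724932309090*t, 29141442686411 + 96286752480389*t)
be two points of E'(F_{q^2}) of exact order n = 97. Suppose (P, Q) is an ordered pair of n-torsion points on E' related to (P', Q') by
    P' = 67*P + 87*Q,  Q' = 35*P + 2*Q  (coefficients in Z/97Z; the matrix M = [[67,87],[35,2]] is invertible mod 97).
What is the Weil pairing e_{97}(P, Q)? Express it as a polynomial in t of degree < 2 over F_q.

85111961463182 + 35465392761730*t

Since e_{97}(P,P)=e_{97}(Q,Q)=1 and e_{97}(Q,P)=e_{97}(P,Q)^{-1}, expanding e_{97}(67*P + 87*Q,35*P + 2*Q) leaves e(P,Q)^det(M).
det(M) mod 97 = 96; its inverse in (Z/97)^* is 96 (check: 96*96 mod 97 = 1).
Miller loop for e_{97} over F_{97510838845061^2}: bits of 97 = 1100001; 6 double steps + 2 add steps, l/v at each.
f_P(D_Q)/f_Q(D_P) = 11080361301958 + 62045446083331*t.
Finally e_{97}(P,Q) = 85111961463182 + 35465392761730*t.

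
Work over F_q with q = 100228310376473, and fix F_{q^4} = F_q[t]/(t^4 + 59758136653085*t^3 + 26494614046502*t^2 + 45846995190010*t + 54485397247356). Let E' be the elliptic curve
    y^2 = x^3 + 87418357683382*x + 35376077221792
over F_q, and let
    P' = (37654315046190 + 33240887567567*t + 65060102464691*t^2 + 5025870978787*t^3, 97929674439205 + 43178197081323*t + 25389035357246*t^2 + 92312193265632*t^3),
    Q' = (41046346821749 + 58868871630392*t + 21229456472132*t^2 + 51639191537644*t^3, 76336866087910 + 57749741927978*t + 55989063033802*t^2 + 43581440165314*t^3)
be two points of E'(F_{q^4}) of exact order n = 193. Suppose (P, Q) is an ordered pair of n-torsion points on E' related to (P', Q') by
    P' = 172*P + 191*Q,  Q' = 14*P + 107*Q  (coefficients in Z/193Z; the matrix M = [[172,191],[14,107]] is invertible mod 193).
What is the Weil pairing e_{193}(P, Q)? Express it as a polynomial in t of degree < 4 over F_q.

e_{193} is bilinear + alternating on E[193], so e_{193}(172*P + 191*Q, 14*P + 107*Q) = e_{193}(P,Q)^(172*107-191*14).
172*107 - 191*14 = 15730; reduced mod 193: det = 97, inverse 2.
n = 193 = (11000001)_2 (8 bits, wt 3); accumulate f_{193,P'}(Q'+S)/f_{193,P'}(S) along the 7-step ladder.
The quotient is 37680955864171 + 26805284181006*t + 31979687043838*t^2 + 96249557787748*t^3.
Hence e(P,Q) = 6739357348846 + 34753429500831*t + 12301995381048*t^2 + 13292313766475*t^3 in F_{100228310376473^4}^*.

6739357348846 + 34753429500831*t + 12301995381048*t^2 + 13292313766475*t^3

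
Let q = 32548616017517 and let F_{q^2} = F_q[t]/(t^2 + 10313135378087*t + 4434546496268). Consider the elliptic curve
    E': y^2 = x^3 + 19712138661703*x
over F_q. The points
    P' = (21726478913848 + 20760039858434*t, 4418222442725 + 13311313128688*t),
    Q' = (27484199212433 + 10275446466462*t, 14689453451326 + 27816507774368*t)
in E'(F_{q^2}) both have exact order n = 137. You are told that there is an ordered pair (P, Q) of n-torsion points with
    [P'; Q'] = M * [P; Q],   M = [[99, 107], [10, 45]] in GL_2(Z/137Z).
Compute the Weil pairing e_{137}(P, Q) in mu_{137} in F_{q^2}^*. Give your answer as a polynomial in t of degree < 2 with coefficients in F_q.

Under M = [[99,107],[10,45]] in GL_2(Z/137), e_{137}(P',Q') = e_{137}(P,Q)^(99*45-107*10 mod 137).
det M = 99*45 - 107*10 = 3385 = 97 (mod 137); 97^{-1} = 113 (mod 137).
Build f_{137,P'} and f_{137,Q'} via the 8-bit ladder of 137=10001001_2; evaluate at shifted divisors; quotient in F_{32548616017517^2}.
The quotient is 25768674014408 + 10661150357030*t.
Thus e_{137}(P,Q) = 744146547769 + 17807700694721*t.

744146547769 + 17807700694721*t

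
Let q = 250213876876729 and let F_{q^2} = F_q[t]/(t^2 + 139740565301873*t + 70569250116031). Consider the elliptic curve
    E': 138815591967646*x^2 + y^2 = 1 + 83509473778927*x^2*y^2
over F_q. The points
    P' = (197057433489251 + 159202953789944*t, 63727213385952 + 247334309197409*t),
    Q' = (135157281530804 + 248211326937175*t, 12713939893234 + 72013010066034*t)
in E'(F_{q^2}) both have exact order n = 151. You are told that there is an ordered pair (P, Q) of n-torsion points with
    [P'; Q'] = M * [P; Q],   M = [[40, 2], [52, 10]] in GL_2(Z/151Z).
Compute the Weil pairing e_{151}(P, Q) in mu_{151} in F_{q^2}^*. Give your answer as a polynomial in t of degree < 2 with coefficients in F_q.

Alternating bilinearity on E[151] (values in mu_{151} in F_{250213876876729^2}) gives e(P',Q') = e(P,Q)^det(M).
det(M) mod 151 = 145; its inverse in (Z/151)^* is 25 (check: 145*25 mod 151 = 1).
Edwards->Montgomery: u=(1+y)/(1-y), v=u/x -> 62269756922182v^2=u^3+108011207003746u^2+u; then x_W=76379998766362u+78756490437217: y^2=x^3+211157257223238.
Build f_{151,P'} and f_{151,Q'} via the 8-bit ladder of 151=10010111_2; evaluate at shifted divisors; quotient in F_{250213876876729^2}.
Result: e(P',Q') = 219290534339167 + 12233772085333*t.
Raise to 25: e(P,Q) = 202544643800524 + 157404446591779*t in mu_{151}.

202544643800524 + 157404446591779*t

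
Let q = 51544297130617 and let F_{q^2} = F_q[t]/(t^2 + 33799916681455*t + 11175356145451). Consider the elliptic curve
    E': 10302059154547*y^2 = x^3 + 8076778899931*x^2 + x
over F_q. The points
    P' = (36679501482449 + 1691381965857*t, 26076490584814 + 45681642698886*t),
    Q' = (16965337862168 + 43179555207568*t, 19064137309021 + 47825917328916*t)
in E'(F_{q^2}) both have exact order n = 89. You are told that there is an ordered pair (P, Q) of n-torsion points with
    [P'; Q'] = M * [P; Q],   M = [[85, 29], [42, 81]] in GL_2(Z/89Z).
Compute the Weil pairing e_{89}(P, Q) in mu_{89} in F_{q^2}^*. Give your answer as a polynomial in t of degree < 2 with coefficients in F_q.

17470285156663 + 4950431416740*t

The 89-Weil pairing on E[89] over F_{51544297130617} is alternating-bilinear: e_{89}(P',Q') = e_{89}(P,Q)^det(M).
85*81 - 29*42 = 5667; reduced mod 89: det = 60, inverse 46.
(x,y)|->(10932580455312x+40607971771486,10932580455312y) sends E' to y^2=x^3+15398286632676*x.
n = 89 = (1011001)_2 (7 bits, wt 4); accumulate f_{89,P'}(Q'+S)/f_{89,P'}(S) along the 6-step ladder.
f_P(D_Q)/f_Q(D_P) = 33406878579199 + 28440172503735*t.
Thus e_{89}(P,Q) = 17470285156663 + 4950431416740*t.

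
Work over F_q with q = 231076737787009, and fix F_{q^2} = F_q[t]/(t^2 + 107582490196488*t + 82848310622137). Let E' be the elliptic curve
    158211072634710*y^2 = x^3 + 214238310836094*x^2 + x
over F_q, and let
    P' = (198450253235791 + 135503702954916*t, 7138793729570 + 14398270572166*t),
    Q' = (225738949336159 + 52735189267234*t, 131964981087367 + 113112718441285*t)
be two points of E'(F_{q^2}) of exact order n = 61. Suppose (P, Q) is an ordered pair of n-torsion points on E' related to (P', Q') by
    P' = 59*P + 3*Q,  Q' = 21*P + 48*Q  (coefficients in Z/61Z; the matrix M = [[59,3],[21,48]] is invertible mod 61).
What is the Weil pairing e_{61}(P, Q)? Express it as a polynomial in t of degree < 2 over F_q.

61743411435821 + 229255357340135*t

Since e_{61}(P,P)=e_{61}(Q,Q)=1 and e_{61}(Q,P)=e_{61}(P,Q)^{-1}, expanding e_{61}(59*P + 3*Q,21*P + 48*Q) leaves e(P,Q)^det(M).
Inverting 24 mod 61: 28. Thus e_{61}(P,Q) = e(P',Q')^{28}.
Montgomery->Weierstrass: x_W = 12343168338304*x+65484321834243, y_W=12343168338304*y on F_{231076737787009}; lands on y^2=x^3+37390459838736*x.
n = 61 = (111101)_2 (6 bits, wt 5); accumulate f_{61,P'}(Q'+S)/f_{61,P'}(S) along the 5-step ladder.
Miller gives e_{61}(P',Q') = 165118497850856 + 138043546940630*t in F_{231076737787009^2}.
Raise to 28: e(P,Q) = 61743411435821 + 229255357340135*t in mu_{61}.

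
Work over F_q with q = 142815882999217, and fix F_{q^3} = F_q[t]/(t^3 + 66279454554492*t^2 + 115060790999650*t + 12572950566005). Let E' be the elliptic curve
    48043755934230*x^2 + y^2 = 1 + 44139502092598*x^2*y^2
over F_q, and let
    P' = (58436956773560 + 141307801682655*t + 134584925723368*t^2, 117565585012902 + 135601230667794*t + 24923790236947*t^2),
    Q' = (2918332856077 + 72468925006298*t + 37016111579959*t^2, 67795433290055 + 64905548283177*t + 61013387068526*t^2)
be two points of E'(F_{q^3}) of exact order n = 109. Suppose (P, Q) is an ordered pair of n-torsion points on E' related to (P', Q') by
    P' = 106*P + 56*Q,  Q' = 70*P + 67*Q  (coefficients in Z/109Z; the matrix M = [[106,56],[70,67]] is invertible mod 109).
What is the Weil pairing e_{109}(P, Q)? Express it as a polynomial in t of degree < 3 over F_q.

e_{109} is bilinear + alternating on E[109], so e_{109}(106*P + 56*Q, 70*P + 67*Q) = e_{109}(P,Q)^(106*67-56*70).
Inverting 21 mod 109: 26. Thus e_{109}(P,Q) = e(P',Q')^{26}.
Edwards->Montgomery: u=(1+y)/(1-y), v=u/x -> 23416081339419v^2=u^3+76550531459409u^2+u; then x_W=976063460408u+62969170670877: y^2=x^3+93141384350402.
Build f_{109,P'} and f_{109,Q'} via the 7-bit ladder of 109=1101101_2; evaluate at shifted divisors; quotient in F_{142815882999217^3}.
The quotient is 57786965342884 + 121064122320357*t + 41053208612613*t^2.
Raise to 26: e(P,Q) = 1526064835671 + 88919479970829*t + 90061604622696*t^2 in mu_{109}.

1526064835671 + 88919479970829*t + 90061604622696*t^2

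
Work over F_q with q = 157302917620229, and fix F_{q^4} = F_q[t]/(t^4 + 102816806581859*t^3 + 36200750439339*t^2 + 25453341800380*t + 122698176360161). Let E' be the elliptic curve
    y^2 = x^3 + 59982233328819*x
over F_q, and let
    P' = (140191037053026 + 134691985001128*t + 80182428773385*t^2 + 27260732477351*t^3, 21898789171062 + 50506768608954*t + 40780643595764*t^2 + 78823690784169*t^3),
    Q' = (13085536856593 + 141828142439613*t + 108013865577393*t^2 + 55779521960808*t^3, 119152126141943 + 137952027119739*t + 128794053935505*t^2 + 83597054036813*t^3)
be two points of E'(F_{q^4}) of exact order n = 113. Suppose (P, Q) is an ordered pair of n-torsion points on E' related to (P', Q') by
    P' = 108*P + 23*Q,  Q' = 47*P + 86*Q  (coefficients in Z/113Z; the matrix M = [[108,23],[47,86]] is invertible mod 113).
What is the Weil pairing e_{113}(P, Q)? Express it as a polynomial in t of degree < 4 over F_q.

16657856775591 + 150889251635596*t + 38055957492029*t^2 + 119206411248215*t^3

Under M = [[108,23],[47,86]] in GL_2(Z/113), e_{113}(P',Q') = e_{113}(P,Q)^(108*86-23*47 mod 113).
Inverting 71 mod 113: 78. Thus e_{113}(P,Q) = e(P',Q')^{78}.
7-bit Miller (1110001) on E'/F_{157302917620229} with a'=59982233328819, b'=0: accumulate tangent/chord ratios at Q'+S and P'+S'.
So e_{113}(P',Q') = 84271187544817 + 51843974755550*t + 110058877096985*t^2 + 144900985298020*t^3.
Finally e_{113}(P,Q) = 16657856775591 + 150889251635596*t + 38055957492029*t^2 + 119206411248215*t^3.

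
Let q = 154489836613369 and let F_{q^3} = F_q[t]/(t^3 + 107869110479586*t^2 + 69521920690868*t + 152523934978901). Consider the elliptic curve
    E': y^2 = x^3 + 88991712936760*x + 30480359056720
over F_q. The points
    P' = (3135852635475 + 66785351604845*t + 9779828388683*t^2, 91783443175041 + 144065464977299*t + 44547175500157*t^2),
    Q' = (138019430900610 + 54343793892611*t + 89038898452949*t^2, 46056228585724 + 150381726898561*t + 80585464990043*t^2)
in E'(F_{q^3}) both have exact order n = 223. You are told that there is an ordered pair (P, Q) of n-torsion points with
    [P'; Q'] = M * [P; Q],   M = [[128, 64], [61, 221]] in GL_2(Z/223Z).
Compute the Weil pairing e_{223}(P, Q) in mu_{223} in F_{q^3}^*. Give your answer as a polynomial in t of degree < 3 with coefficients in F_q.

153224837286929 + 97764123276310*t + 146216488656284*t^2

Alternating bilinearity on E[223] (values in mu_{223} in F_{154489836613369^3}) gives e(P',Q') = e(P,Q)^det(M).
So e_{223}(P,Q) = e_{223}(P',Q')^{84}, since 77*84 = 1 mod 223.
Run Miller on y^2=x^3+88991712936760*x+30480359056720 over F_{154489836613369}: ladder 11011111 (8 bits); e = f_P(D_Q)/f_Q(D_P).
f_P(D_Q)/f_Q(D_P) = 103385626170238 + 40966635584005*t + 101878406995004*t^2.
e_{223}(P,Q) = (103385626170238 + 40966635584005*t + 101878406995004*t^2)^{84} = 153224837286929 + 97764123276310*t + 146216488656284*t^2.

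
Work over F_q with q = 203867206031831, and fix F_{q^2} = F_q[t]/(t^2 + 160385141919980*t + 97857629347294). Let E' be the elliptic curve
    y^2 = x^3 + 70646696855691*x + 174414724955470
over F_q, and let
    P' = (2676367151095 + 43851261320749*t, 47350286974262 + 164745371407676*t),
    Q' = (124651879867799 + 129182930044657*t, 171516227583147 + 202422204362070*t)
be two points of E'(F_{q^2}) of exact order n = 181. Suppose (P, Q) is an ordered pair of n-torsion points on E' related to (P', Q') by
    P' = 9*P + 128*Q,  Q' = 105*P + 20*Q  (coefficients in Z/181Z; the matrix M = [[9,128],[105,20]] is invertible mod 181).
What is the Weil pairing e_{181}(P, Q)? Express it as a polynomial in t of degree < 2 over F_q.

Since e_{181}(P,P)=e_{181}(Q,Q)=1 and e_{181}(Q,P)=e_{181}(P,Q)^{-1}, expanding e_{181}(9*P + 128*Q,105*P + 20*Q) leaves e(P,Q)^det(M).
det(M) mod 181 = 134; its inverse in (Z/181)^* is 77 (check: 134*77 mod 181 = 1).
Build f_{181,P'} and f_{181,Q'} via the 8-bit ladder of 181=10110101_2; evaluate at shifted divisors; quotient in F_{203867206031831^2}.
e_{181}(P',Q') = 96888131788684 + 36427593500713*t.
Hence e(P,Q) = 141757310193441 + 24272469579914*t in F_{203867206031831^2}^*.

141757310193441 + 24272469579914*t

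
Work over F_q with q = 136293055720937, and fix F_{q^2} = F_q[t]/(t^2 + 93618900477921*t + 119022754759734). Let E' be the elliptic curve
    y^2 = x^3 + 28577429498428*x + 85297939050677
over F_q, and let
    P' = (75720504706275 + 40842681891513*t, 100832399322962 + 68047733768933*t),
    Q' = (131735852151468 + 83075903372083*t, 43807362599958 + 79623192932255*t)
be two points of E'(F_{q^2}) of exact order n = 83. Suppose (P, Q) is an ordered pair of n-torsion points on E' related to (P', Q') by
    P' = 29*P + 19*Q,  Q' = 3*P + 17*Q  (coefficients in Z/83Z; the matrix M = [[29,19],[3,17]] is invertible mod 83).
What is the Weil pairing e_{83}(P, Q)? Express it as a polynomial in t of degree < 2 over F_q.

Since e_{83}(P,P)=e_{83}(Q,Q)=1 and e_{83}(Q,P)=e_{83}(P,Q)^{-1}, expanding e_{83}(29*P + 19*Q,3*P + 17*Q) leaves e(P,Q)^det(M).
29*17 - 19*3 = 436; reduced mod 83: det = 21, inverse 4.
Miller loop for e_{83} over F_{136293055720937^2}: bits of 83 = 1010011; 6 double steps + 3 add steps, l/v at each.
f_P(D_Q)/f_Q(D_P) = 27827331023201 + 105599898072549*t.
Raise to 4: e(P,Q) = 4372590829593 + 80572671350827*t in mu_{83}.

4372590829593 + 80572671350827*t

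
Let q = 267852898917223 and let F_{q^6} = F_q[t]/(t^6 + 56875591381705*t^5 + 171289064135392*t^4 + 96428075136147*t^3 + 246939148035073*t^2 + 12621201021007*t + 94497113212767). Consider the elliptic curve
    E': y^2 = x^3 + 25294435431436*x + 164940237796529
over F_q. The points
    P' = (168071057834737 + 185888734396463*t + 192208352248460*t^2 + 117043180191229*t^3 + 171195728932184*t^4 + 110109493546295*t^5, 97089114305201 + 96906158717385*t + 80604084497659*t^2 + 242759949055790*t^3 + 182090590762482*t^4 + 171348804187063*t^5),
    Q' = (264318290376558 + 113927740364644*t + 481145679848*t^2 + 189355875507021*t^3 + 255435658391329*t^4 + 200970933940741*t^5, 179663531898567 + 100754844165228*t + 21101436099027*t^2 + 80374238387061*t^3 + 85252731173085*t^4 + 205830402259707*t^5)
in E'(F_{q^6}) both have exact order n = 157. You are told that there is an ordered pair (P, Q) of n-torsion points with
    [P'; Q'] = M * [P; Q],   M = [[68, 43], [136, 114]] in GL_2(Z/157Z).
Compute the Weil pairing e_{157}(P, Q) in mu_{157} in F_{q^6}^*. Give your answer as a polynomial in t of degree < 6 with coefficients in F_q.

199717198285322 + 176491737037632*t + 144839811295830*t^2 + 202201112030335*t^3 + 136913981009474*t^4 + 182098810786551*t^5

The 157-Weil pairing on E[157] over F_{267852898917223} is alternating-bilinear: e_{157}(P',Q') = e_{157}(P,Q)^det(M).
det(M) mod 157 = 20; its inverse in (Z/157)^* is 55 (check: 20*55 mod 157 = 1).
8-bit Miller (10011101) on E'/F_{267852898917223} with a'=25294435431436, b'=164940237796529: accumulate tangent/chord ratios at Q'+S and P'+S'.
f_P(D_Q)/f_Q(D_P) = 40128505006556 + 30374561226835*t + 137628786981638*t^2 + 142957696905578*t^3 + 193402614498856*t^4 + 221166789517873*t^5.
Finally e_{157}(P,Q) = 199717198285322 + 176491737037632*t + 144839811295830*t^2 + 202201112030335*t^3 + 136913981009474*t^4 + 182098810786551*t^5.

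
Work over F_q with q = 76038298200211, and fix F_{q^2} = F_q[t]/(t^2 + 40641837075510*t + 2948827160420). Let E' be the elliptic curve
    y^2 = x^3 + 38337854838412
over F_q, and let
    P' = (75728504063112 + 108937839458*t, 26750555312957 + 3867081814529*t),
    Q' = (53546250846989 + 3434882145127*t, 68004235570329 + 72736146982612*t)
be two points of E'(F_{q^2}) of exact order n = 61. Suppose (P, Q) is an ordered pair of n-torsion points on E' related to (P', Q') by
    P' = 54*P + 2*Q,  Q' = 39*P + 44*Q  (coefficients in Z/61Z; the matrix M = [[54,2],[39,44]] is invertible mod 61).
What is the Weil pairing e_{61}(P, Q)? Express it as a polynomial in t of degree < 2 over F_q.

Since e_{61}(P,P)=e_{61}(Q,Q)=1 and e_{61}(Q,P)=e_{61}(P,Q)^{-1}, expanding e_{61}(54*P + 2*Q,39*P + 44*Q) leaves e(P,Q)^det(M).
Inverting 41 mod 61: 3. Thus e_{61}(P,Q) = e(P',Q')^{3}.
Build f_{61,P'} and f_{61,Q'} via the 6-bit ladder of 61=111101_2; evaluate at shifted divisors; quotient in F_{76038298200211^2}.
Miller gives e_{61}(P',Q') = 39114870754918 + 12582088174399*t in F_{76038298200211^2}.
Raise to 3: e(P,Q) = 25927226547120 + 2070519820248*t in mu_{61}.

25927226547120 + 2070519820248*t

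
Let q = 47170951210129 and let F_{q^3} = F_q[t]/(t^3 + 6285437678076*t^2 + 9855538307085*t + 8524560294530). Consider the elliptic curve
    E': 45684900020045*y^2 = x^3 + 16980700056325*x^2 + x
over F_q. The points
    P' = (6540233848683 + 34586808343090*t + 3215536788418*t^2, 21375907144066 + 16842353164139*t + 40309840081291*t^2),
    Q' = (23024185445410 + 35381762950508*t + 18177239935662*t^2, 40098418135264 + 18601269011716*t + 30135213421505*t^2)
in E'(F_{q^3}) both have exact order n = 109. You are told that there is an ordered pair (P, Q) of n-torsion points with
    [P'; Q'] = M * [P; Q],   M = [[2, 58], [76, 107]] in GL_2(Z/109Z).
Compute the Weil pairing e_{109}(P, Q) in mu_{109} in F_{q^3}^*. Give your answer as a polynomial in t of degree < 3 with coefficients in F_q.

The 109-Weil pairing on E[109] over F_{47170951210129} is alternating-bilinear: e_{109}(P',Q') = e_{109}(P,Q)^det(M).
det M = 2*107 - 58*76 = -4194 = 57 (mod 109); 57^{-1} = 44 (mod 109).
Set x_W=14978223296096*u+3099772033124, y_W=14978223296096*v; then E': y_W^2=x_W^3+27558015612022*x_W.
7-bit Miller (1101101) on E'/F_{47170951210129} with a'=27558015612022, b'=0: accumulate tangent/chord ratios at Q'+S and P'+S'.
e_{109}(P',Q') = 28801643731462 + 28519943122191*t + 14884712016968*t^2.
Hence e(P,Q) = 12006434301209 + 18854964119494*t + 22365212189776*t^2 in F_{47170951210129^3}^*.

12006434301209 + 18854964119494*t + 22365212189776*t^2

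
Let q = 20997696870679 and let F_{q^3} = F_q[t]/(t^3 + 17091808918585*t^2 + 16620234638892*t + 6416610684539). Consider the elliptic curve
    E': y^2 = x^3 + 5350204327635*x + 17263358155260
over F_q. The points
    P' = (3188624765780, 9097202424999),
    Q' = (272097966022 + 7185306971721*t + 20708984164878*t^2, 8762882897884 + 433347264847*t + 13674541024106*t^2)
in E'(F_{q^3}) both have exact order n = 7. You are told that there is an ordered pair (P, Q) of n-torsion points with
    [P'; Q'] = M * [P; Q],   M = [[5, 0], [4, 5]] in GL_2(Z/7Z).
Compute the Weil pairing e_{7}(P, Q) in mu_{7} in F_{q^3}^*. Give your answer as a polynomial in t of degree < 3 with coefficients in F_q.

The 7-Weil pairing on E[7] over F_{20997696870679} is alternating-bilinear: e_{7}(P',Q') = e_{7}(P,Q)^det(M).
Inverting 4 mod 7: 2. Thus e_{7}(P,Q) = e(P',Q')^{2}.
Build f_{7,P'} and f_{7,Q'} via the 3-bit ladder of 7=111_2; evaluate at shifted divisors; quotient in F_{20997696870679^3}.
Result: e(P',Q') = 1824634097552 + 17572908275797*t + 14442476595611*t^2.
Hence e(P,Q) = 20981201877799 + 5030894574832*t + 254919845543*t^2 in F_{20997696870679^3}^*.

20981201877799 + 5030894574832*t + 254919845543*t^2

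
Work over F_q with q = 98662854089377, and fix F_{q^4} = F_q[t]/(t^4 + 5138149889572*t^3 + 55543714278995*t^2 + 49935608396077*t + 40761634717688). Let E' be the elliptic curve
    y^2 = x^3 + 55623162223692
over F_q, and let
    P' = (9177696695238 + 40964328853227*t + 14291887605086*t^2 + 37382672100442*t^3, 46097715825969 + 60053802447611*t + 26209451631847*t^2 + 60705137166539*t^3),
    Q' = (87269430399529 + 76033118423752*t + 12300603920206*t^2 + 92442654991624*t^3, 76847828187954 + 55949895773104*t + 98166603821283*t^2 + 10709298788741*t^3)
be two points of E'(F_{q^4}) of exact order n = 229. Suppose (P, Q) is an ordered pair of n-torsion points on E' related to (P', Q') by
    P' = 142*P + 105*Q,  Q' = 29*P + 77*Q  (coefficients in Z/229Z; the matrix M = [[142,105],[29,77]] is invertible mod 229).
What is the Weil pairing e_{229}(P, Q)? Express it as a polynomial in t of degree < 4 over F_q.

57089992756147 + 24520790704079*t + 52262118960647*t^2 + 59154981264736*t^3

Since e_{229}(P,P)=e_{229}(Q,Q)=1 and e_{229}(Q,P)=e_{229}(P,Q)^{-1}, expanding e_{229}(142*P + 105*Q,29*P + 77*Q) leaves e(P,Q)^det(M).
142*77 - 105*29 = 7889; reduced mod 229: det = 103, inverse 209.
8-bit Miller (11100101) on E'/F_{98662854089377} with a'=0, b'=55623162223692: accumulate tangent/chord ratios at Q'+S and P'+S'.
So e_{229}(P',Q') = 38845596323957 + 72049466520518*t + 81691465757287*t^2 + 75905618460219*t^3.
Thus e_{229}(P,Q) = 57089992756147 + 24520790704079*t + 52262118960647*t^2 + 59154981264736*t^3.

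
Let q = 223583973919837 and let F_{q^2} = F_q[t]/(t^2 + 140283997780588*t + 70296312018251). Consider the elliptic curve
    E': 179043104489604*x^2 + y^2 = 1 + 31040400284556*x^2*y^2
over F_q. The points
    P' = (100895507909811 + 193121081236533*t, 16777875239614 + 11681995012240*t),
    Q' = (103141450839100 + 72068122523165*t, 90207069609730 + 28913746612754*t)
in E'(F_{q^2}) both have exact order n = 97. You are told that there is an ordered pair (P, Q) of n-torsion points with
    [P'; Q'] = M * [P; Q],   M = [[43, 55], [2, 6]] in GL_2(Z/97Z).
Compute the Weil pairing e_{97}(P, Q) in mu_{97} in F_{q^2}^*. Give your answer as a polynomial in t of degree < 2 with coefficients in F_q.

221248704678102 + 139635984493241*t

e_{97} is bilinear + alternating on E[97], so e_{97}(43*P + 55*Q, 2*P + 6*Q) = e_{97}(P,Q)^(43*6-55*2).
Inverting 51 mod 97: 78. Thus e_{97}(P,Q) = e(P',Q')^{78}.
Edwards->Montgomery: u=(1+y)/(1-y), v=u/x -> 60773980247980v^2=u^3+182312558223018u^2+u; then x_W=37000676051262u+35013917462360: y^2=x^3+179842463289564.
Miller loop for e_{97} over F_{223583973919837^2}: bits of 97 = 1100001; 6 double steps + 2 add steps, l/v at each.
So e_{97}(P',Q') = 216997875854354 + 19516565870265*t.
Thus e_{97}(P,Q) = 221248704678102 + 139635984493241*t.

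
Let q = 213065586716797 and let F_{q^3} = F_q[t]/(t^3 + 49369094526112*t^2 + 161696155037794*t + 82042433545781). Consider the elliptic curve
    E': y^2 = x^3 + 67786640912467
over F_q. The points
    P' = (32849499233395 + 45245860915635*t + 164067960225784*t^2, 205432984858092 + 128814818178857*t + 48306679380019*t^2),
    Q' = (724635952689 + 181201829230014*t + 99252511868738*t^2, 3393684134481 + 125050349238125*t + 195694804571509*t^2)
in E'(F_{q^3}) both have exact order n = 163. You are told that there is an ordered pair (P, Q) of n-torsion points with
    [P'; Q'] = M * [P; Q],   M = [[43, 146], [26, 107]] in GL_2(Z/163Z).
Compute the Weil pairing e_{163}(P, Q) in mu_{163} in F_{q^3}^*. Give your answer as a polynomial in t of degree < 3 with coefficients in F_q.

Since e_{163}(P,P)=e_{163}(Q,Q)=1 and e_{163}(Q,P)=e_{163}(P,Q)^{-1}, expanding e_{163}(43*P + 146*Q,26*P + 107*Q) leaves e(P,Q)^det(M).
Inverting 153 mod 163: 114. Thus e_{163}(P,Q) = e(P',Q')^{114}.
Double-and-add over 10100011: 8-1 doublings, 4-1 additions; each step l_{T,T}/v_{2T} or l_{T,P'}/v at Q'+S for random S.
f_P(D_Q)/f_Q(D_P) = 99475552620146 + 177643682730062*t + 70059458274728*t^2.
Hence e(P,Q) = 166018226977844 + 26485312059802*t + 195428602501234*t^2 in F_{213065586716797^3}^*.

166018226977844 + 26485312059802*t + 195428602501234*t^2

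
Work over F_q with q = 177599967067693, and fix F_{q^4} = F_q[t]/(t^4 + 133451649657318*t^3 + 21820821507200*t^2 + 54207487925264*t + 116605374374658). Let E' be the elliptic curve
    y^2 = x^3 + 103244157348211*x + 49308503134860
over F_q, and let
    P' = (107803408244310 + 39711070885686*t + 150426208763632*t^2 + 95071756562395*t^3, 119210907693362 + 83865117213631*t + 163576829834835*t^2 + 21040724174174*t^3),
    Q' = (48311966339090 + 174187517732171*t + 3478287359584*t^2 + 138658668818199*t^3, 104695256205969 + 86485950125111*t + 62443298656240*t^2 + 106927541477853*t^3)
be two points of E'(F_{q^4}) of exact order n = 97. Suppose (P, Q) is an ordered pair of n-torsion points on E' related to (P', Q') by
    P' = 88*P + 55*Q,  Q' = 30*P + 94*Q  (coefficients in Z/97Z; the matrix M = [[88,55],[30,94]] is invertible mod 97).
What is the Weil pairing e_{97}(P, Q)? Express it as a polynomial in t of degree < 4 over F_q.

Since e_{97}(P,P)=e_{97}(Q,Q)=1 and e_{97}(Q,P)=e_{97}(P,Q)^{-1}, expanding e_{97}(88*P + 55*Q,30*P + 94*Q) leaves e(P,Q)^det(M).
88*94 - 55*30 = 6622; reduced mod 97: det = 26, inverse 56.
Run Miller on y^2=x^3+103244157348211*x+49308503134860 over F_{177599967067693}: ladder 1100001 (7 bits); e = f_P(D_Q)/f_Q(D_P).
The quotient is 19855102031912 + 175958276083201*t + 54809648298644*t^2 + 116295805455712*t^3.
Thus e_{97}(P,Q) = 106349469628871 + 67947082974083*t + 60287402684664*t^2 + 145525266356271*t^3.

106349469628871 + 67947082974083*t + 60287402684664*t^2 + 145525266356271*t^3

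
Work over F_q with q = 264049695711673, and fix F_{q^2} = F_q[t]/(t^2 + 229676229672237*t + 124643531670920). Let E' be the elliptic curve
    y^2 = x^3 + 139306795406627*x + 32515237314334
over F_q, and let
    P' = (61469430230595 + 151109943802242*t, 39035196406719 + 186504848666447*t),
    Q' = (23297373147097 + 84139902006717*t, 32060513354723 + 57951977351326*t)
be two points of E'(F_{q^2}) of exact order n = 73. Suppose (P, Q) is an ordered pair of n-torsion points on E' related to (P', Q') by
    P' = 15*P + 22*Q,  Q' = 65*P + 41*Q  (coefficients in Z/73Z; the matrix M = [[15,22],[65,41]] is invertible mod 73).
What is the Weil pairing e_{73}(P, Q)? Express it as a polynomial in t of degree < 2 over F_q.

90969401153561 + 54900432914602*t

Under M = [[15,22],[65,41]] in GL_2(Z/73), e_{73}(P',Q') = e_{73}(P,Q)^(15*41-22*65 mod 73).
Hence e(P,Q) = e(P',Q')^{6} where 6 = 61^{-1} mod 73.
Build f_{73,P'} and f_{73,Q'} via the 7-bit ladder of 73=1001001_2; evaluate at shifted divisors; quotient in F_{264049695711673^2}.
Result: e(P',Q') = 17492282383693 + 123825913985373*t.
(17492282383693 + 123825913985373*t)^{6} mod (264049695711673,f) = 90969401153561 + 54900432914602*t.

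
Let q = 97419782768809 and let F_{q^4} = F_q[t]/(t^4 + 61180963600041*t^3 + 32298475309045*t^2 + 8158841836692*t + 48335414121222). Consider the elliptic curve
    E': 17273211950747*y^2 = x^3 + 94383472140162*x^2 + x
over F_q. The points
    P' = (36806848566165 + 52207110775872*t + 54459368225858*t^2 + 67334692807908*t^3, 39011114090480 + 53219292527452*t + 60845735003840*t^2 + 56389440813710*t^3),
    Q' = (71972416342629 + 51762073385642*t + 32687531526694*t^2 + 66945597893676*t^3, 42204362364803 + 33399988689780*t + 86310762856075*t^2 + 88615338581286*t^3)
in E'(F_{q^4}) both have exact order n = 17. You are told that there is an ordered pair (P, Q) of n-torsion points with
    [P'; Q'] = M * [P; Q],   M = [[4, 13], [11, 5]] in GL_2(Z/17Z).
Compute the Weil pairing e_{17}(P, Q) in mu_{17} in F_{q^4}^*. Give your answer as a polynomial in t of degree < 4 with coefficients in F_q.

e_{17} is bilinear + alternating on E[17], so e_{17}(4*P + 13*Q, 11*P + 5*Q) = e_{17}(P,Q)^(4*5-13*11).
det M = 4*5 - 13*11 = -123 = 13 (mod 17); 13^{-1} = 4 (mod 17).
Undo Montgomery via alpha=50607394940970, beta=30128984437303: (a',b')=(60690492311462,85782265935418) over F_{97419782768809}.
Run Miller on y^2=x^3+60690492311462*x+85782265935418 over F_{97419782768809}: ladder 10001 (5 bits); e = f_P(D_Q)/f_Q(D_P).
Result: e(P',Q') = 85706961911834 + 51844384963708*t + 69348812879805*t^2 + 67504437157398*t^3.
Finally e_{17}(P,Q) = 44479414277644 + 89876517728526*t + 16025388124734*t^2 + 51209611590887*t^3.

44479414277644 + 89876517728526*t + 16025388124734*t^2 + 51209611590887*t^3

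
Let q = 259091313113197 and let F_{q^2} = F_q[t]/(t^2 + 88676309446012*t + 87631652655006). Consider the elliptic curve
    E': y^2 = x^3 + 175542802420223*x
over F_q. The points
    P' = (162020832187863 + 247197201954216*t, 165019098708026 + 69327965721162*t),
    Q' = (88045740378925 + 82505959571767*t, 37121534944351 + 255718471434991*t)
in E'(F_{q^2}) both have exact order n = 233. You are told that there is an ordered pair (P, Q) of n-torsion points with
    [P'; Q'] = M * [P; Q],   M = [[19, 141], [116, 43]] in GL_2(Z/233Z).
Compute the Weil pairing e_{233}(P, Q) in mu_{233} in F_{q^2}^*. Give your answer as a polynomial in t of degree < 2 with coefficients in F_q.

206162611577704 + 222464864516266*t

Alternating bilinearity on E[233] (values in mu_{233} in F_{259091313113197^2}) gives e(P',Q') = e(P,Q)^det(M).
det(M) mod 233 = 72; its inverse in (Z/233)^* is 178 (check: 72*178 mod 233 = 1).
Build f_{233,P'} and f_{233,Q'} via the 8-bit ladder of 233=11101001_2; evaluate at shifted divisors; quotient in F_{259091313113197^2}.
e_{233}(P',Q') = 71038114719973 + 250418615264084*t.
e_{233}(P,Q) = (71038114719973 + 250418615264084*t)^{178} = 206162611577704 + 222464864516266*t.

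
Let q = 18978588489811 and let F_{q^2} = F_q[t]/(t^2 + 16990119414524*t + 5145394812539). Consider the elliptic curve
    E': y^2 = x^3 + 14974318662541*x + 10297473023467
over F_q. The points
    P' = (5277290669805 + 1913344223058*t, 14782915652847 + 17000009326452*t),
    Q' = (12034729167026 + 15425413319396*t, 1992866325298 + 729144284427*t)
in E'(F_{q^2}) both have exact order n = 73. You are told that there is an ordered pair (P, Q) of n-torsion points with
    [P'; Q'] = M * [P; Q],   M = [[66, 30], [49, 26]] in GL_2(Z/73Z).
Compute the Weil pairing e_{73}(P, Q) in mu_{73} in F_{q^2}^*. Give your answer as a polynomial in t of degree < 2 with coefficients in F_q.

Under M = [[66,30],[49,26]] in GL_2(Z/73), e_{73}(P',Q') = e_{73}(P,Q)^(66*26-30*49 mod 73).
Inverting 27 mod 73: 46. Thus e_{73}(P,Q) = e(P',Q')^{46}.
Double-and-add over 1001001: 7-1 doublings, 3-1 additions; each step l_{T,T}/v_{2T} or l_{T,P'}/v at Q'+S for random S.
Result: e(P',Q') = 14907691582403 + 695169810897*t.
Raise to 46: e(P,Q) = 956766743151 + 7604618474910*t in mu_{73}.

956766743151 + 7604618474910*t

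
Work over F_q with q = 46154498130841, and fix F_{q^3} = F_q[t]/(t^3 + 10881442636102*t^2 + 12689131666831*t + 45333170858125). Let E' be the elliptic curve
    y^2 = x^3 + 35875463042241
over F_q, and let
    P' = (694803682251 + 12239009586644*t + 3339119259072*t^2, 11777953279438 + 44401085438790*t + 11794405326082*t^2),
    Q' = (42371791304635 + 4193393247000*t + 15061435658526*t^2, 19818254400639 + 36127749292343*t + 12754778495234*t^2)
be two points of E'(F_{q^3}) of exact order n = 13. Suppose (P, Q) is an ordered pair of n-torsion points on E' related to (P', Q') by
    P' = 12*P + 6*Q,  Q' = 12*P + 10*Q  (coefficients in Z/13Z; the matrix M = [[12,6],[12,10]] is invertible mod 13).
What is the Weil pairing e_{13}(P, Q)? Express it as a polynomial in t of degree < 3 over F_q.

Alternating bilinearity on E[13] (values in mu_{13} in F_{46154498130841^3}) gives e(P',Q') = e(P,Q)^det(M).
So e_{13}(P,Q) = e_{13}(P',Q')^{3}, since 9*3 = 1 mod 13.
Run Miller on y^2=x^3+35875463042241 over F_{46154498130841}: ladder 1101 (4 bits); e = f_P(D_Q)/f_Q(D_P).
The quotient is 9862234698280 + 21830567604940*t + 43352443645050*t^2.
Raise to 3: e(P,Q) = 22940862179483 + 6099368564451*t + 20718208163287*t^2 in mu_{13}.

22940862179483 + 6099368564451*t + 20718208163287*t^2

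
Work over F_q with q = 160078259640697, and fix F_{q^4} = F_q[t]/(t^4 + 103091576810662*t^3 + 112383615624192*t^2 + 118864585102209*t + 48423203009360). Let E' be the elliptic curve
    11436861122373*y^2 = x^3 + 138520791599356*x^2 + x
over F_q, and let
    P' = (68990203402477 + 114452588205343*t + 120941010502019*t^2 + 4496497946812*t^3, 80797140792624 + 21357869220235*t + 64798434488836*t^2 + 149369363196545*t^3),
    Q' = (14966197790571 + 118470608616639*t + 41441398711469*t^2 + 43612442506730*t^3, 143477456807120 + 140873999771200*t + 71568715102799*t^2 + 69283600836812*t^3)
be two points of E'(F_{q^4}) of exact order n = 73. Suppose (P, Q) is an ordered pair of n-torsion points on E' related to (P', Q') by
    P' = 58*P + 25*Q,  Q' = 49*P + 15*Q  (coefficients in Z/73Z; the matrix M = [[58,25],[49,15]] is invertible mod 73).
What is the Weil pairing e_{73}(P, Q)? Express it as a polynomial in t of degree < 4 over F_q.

89692409886639 + 68030986132208*t + 77075388788723*t^2 + 32997334477947*t^3

Under M = [[58,25],[49,15]] in GL_2(Z/73), e_{73}(P',Q') = e_{73}(P,Q)^(58*15-25*49 mod 73).
det M = 58*15 - 25*49 = -355 = 10 (mod 73); 10^{-1} = 22 (mod 73).
Montgomery->Weierstrass: x_W = 74139750518383*x+112623383840335, y_W=74139750518383*y on F_{160078259640697}; lands on y^2=x^3+93849820022262.
7-bit Miller (1001001) on E'/F_{160078259640697} with a'=0, b'=93849820022262: accumulate tangent/chord ratios at Q'+S and P'+S'.
The quotient is 87094256919524 + 75246474856442*t + 37014728667884*t^2 + 115232067316446*t^3.
(87094256919524 + 75246474856442*t + 37014728667884*t^2 + 115232067316446*t^3)^{22} mod (160078259640697,f) = 89692409886639 + 68030986132208*t + 77075388788723*t^2 + 32997334477947*t^3.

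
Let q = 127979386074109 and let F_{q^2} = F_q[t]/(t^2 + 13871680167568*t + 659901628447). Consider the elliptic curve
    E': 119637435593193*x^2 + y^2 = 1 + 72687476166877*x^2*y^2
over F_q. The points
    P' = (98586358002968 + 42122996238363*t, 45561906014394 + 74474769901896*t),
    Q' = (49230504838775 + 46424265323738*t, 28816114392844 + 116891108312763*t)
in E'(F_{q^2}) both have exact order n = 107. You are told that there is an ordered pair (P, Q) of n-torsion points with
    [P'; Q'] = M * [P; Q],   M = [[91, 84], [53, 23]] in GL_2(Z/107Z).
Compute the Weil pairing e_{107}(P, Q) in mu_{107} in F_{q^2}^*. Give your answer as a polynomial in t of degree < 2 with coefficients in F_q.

Under M = [[91,84],[53,23]] in GL_2(Z/107), e_{107}(P',Q') = e_{107}(P,Q)^(91*23-84*53 mod 107).
So e_{107}(P,Q) = e_{107}(P',Q')^{64}, since 102*64 = 1 mod 107.
Edwards a_E,d_E -> Montgomery A=5777868059284,B=1185932461997 -> Weierstrass 24195340668672,11540034703896 via alpha=74713947318048,beta=11737489856579.
7-bit Miller (1101011) on E'/F_{127979386074109} with a'=24195340668672, b'=11540034703896: accumulate tangent/chord ratios at Q'+S and P'+S'.
e_{107}(P',Q') = 77688113480037 + 73898036186048*t.
Raise to 64: e(P,Q) = 107061102137188 + 122767119722616*t in mu_{107}.

107061102137188 + 122767119722616*t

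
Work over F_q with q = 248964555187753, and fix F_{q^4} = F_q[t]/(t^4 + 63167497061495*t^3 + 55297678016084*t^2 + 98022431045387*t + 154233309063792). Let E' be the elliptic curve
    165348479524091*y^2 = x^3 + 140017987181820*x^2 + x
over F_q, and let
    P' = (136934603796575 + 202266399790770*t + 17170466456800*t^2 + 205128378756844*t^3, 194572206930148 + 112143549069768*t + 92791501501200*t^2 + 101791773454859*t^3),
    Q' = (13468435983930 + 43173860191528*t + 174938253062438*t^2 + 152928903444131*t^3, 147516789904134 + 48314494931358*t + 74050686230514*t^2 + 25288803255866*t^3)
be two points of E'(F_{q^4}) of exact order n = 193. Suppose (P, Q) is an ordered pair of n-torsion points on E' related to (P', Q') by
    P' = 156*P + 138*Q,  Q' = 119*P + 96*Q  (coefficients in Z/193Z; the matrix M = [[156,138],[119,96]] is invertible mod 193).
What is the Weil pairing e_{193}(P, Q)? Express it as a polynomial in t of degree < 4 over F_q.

Since e_{193}(P,P)=e_{193}(Q,Q)=1 and e_{193}(Q,P)=e_{193}(P,Q)^{-1}, expanding e_{193}(156*P + 138*Q,119*P + 96*Q) leaves e(P,Q)^det(M).
Inverting 98 mod 193: 65. Thus e_{193}(P,Q) = e(P',Q')^{65}.
Undo Montgomery via alpha=124534731910859, beta=87841708542348: (a',b')=(79579801772030,178285563017052) over F_{248964555187753}.
n = 193 = (11000001)_2 (8 bits, wt 3); accumulate f_{193,P'}(Q'+S)/f_{193,P'}(S) along the 7-step ladder.
The quotient is 115917976247796 + 156248236755740*t + 167421861249187*t^2 + 163998060016809*t^3.
(115917976247796 + 156248236755740*t + 167421861249187*t^2 + 163998060016809*t^3)^{65} mod (248964555187753,f) = 222614408888841 + 58459234786662*t + 91293861358208*t^2 + 176985742504582*t^3.

222614408888841 + 58459234786662*t + 91293861358208*t^2 + 176985742504582*t^3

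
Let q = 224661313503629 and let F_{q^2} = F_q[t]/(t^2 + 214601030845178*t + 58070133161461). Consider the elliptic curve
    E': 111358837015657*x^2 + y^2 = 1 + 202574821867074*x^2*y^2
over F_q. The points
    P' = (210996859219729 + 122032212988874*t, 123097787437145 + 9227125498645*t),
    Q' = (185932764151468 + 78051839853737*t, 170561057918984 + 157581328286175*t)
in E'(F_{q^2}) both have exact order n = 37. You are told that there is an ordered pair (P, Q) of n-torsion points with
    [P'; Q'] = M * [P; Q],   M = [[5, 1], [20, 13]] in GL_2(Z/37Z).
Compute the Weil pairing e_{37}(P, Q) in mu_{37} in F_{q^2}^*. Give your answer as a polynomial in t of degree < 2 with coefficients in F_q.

The 37-Weil pairing on E[37] over F_{224661313503629} is alternating-bilinear: e_{37}(P',Q') = e_{37}(P,Q)^det(M).
det M = 5*13 - 1*20 = 45 = 8 (mod 37); 8^{-1} = 14 (mod 37).
Map (x,y)_Ed via u=(1+y)/(1-y), v=(1+y)/((1-y)x) to Montgomery A=223807008551452,B=187291910824115; then to (a',b')=(193255422239237,57525491361007).
6-bit Miller (100101) on E'/F_{224661313503629} with a'=193255422239237, b'=57525491361007: accumulate tangent/chord ratios at Q'+S and P'+S'.
Miller gives e_{37}(P',Q') = 148950272709348 + 84447419033302*t in F_{224661313503629^2}.
e_{37}(P,Q) = (148950272709348 + 84447419033302*t)^{14} = 71407850933516 + 11580528827115*t.

71407850933516 + 11580528827115*t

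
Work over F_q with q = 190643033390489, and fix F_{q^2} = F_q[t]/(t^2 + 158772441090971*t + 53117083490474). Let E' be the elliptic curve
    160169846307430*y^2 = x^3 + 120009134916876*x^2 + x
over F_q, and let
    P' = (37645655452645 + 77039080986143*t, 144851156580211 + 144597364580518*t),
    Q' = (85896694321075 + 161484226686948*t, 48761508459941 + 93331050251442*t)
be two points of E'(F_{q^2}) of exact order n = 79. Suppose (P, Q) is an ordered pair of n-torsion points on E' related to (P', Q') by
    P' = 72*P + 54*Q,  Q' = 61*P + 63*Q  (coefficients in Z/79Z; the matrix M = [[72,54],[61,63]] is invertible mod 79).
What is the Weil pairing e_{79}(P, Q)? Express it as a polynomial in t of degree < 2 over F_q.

e_{79} is bilinear + alternating on E[79], so e_{79}(72*P + 54*Q, 61*P + 63*Q) = e_{79}(P,Q)^(72*63-54*61).
Inverting 57 mod 79: 61. Thus e_{79}(P,Q) = e(P',Q')^{61}.
Set x_W=78927603305060*u+82076396398677, y_W=78927603305060*v; then E': y_W^2=x_W^3+5492406952720*x_W+80814139360019.
7-bit Miller (1001111) on E'/F_{190643033390489} with a'=5492406952720, b'=80814139360019: accumulate tangent/chord ratios at Q'+S and P'+S'.
So e_{79}(P',Q') = 33094672153101 + 44228010635039*t.
Finally e_{79}(P,Q) = 21735537621659 + 150849442650787*t.

21735537621659 + 150849442650787*t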